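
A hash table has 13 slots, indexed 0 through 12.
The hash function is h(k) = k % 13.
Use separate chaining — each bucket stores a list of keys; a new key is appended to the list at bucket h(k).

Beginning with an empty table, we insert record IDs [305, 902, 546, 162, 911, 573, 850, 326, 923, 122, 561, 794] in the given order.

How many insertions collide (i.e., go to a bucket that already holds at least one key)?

7

Insert 305: h=6, bucket 6 empty → new chain.
Insert 902: h=5, bucket 5 empty → new chain.
Insert 546: h=0, bucket 0 empty → new chain.
Insert 162: h=6, bucket 6 nonempty → append to chain.
Insert 911: h=1, bucket 1 empty → new chain.
Insert 573: h=1, bucket 1 nonempty → append to chain.
Insert 850: h=5, bucket 5 nonempty → append to chain.
Insert 326: h=1, bucket 1 nonempty → append to chain.
Insert 923: h=0, bucket 0 nonempty → append to chain.
Insert 122: h=5, bucket 5 nonempty → append to chain.
Insert 561: h=2, bucket 2 empty → new chain.
Insert 794: h=1, bucket 1 nonempty → append to chain.
Final buckets:
0: 546 -> 923
1: 911 -> 573 -> 326 -> 794
2: 561
3: .
4: .
5: 902 -> 850 -> 122
6: 305 -> 162
7: .
8: .
9: .
10: .
11: .
12: .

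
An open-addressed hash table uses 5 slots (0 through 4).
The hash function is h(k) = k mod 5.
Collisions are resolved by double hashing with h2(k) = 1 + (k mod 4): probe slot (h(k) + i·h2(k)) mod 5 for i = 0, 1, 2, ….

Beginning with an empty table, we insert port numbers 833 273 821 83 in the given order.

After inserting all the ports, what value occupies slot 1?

821

833: h=3 → slot 3
273: h=3, h2=2, probe 3,0 → slot 0
821: h=1 → slot 1
83: h=3, h2=4, probe 3,2 → slot 2
Table: [273, 821, 83, 833, -]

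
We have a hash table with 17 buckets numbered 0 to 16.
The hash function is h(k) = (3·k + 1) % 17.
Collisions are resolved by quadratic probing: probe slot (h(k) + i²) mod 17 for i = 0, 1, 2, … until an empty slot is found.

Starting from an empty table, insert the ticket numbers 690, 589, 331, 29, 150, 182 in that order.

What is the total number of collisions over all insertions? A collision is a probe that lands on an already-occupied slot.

690 hashes to 14; slot 14 is free => place at 14.
589 hashes to 0; slot 0 is free => place at 0.
331 hashes to 8; slot 8 is free => place at 8.
29 hashes to 3; slot 3 is free => place at 3.
150 hashes to 9; slot 9 is free => place at 9.
182 hashes to 3; 3 taken => place at 4.
Table: [589, —, —, 29, 182, —, —, —, 331, 150, —, —, —, —, 690, —, —]

1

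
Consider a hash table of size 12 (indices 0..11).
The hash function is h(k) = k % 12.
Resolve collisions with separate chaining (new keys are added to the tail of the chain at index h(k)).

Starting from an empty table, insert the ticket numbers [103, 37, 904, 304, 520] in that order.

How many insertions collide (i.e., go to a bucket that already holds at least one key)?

Insert 103: h=7, bucket 7 empty -> new chain.
Insert 37: h=1, bucket 1 empty -> new chain.
Insert 904: h=4, bucket 4 empty -> new chain.
Insert 304: h=4, bucket 4 nonempty -> append to chain.
Insert 520: h=4, bucket 4 nonempty -> append to chain.
Final buckets:
0: .
1: 37
2: .
3: .
4: 904 -> 304 -> 520
5: .
6: .
7: 103
8: .
9: .
10: .
11: .

2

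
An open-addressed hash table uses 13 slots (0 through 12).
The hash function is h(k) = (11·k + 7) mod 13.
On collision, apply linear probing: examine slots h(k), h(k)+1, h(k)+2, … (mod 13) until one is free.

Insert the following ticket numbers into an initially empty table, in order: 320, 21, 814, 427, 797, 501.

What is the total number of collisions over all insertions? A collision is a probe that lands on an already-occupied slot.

4

Insert 320: h=4, slot 4 empty => index 4.
Insert 21: h=4, slot 4 occupied => index 5.
Insert 814: h=4, slots 4,5 occupied => index 6.
Insert 427: h=11, slot 11 empty => index 11.
Insert 797: h=12, slot 12 empty => index 12.
Insert 501: h=6, slot 6 occupied => index 7.
Table: [_, _, _, _, 320, 21, 814, 501, _, _, _, 427, 797]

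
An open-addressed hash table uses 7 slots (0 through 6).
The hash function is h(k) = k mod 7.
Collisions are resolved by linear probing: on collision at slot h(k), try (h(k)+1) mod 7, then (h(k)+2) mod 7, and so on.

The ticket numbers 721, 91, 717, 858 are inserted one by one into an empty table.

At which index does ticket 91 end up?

1

721: h=0 => slot 0
91: h=0, probe 0,1 => slot 1
717: h=3 => slot 3
858: h=4 => slot 4
Table: [721, 91, ∅, 717, 858, ∅, ∅]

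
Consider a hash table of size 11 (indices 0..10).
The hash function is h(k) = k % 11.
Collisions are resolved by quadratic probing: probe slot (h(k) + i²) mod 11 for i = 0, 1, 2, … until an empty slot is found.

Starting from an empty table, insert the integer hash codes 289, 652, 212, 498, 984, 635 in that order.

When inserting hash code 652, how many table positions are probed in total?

2

Insert 289: h=3, slot 3 empty -> index 3.
Insert 652: h=3, slot 3 occupied -> index 4.
Insert 212: h=3, slots 3,4 occupied -> index 7.
Insert 498: h=3, slots 3,4,7 occupied -> index 1.
Insert 984: h=5, slot 5 empty -> index 5.
Insert 635: h=8, slot 8 empty -> index 8.
Table: [_, 498, _, 289, 652, 984, _, 212, 635, _, _]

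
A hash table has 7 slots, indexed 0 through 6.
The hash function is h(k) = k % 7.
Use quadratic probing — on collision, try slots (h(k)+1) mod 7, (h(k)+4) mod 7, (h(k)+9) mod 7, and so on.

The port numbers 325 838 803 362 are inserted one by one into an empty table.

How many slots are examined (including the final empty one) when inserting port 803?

2

325: h=3 -> slot 3
838: h=5 -> slot 5
803: h=5, probe 5,6 -> slot 6
362: h=5, probe 5,6,2 -> slot 2
Table: [—, —, 362, 325, —, 838, 803]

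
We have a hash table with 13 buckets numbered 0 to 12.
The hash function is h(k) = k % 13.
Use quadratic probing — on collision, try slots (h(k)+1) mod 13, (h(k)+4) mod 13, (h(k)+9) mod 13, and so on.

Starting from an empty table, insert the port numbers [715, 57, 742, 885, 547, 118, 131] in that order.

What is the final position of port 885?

715 hashes to 0; slot 0 is free → place at 0.
57 hashes to 5; slot 5 is free → place at 5.
742 hashes to 1; slot 1 is free → place at 1.
885 hashes to 1; 1 taken → place at 2.
547 hashes to 1; 1,2,5 taken → place at 10.
118 hashes to 1; 1,2,5,10 taken → place at 4.
131 hashes to 1; 1,2,5,10,4,0 taken → place at 11.
Table: [715, 742, 885, —, 118, 57, —, —, —, —, 547, 131, —]

2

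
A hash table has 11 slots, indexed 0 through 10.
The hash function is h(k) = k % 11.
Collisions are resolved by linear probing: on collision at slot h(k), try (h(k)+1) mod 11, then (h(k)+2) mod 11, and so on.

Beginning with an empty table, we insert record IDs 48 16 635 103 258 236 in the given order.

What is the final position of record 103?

6

48: h=4 -> slot 4
16: h=5 -> slot 5
635: h=8 -> slot 8
103: h=4, probe 4,5,6 -> slot 6
258: h=5, probe 5,6,7 -> slot 7
236: h=5, probe 5,6,7,8,9 -> slot 9
Table: [∅, ∅, ∅, ∅, 48, 16, 103, 258, 635, 236, ∅]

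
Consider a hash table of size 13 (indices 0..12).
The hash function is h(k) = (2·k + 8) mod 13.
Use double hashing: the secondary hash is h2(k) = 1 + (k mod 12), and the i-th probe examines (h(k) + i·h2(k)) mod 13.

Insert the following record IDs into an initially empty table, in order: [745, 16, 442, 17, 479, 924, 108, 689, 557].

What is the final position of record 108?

5

745: h=3 -> slot 3
16: h=1 -> slot 1
442: h=8 -> slot 8
17: h=3, h2=6, probe 3,9 -> slot 9
479: h=4 -> slot 4
924: h=10 -> slot 10
108: h=3, h2=1, probe 3,4,5 -> slot 5
689: h=8, h2=6, probe 8,1,7 -> slot 7
557: h=4, h2=6, probe 4,10,3,9,2 -> slot 2
Table: [∅, 16, 557, 745, 479, 108, ∅, 689, 442, 17, 924, ∅, ∅]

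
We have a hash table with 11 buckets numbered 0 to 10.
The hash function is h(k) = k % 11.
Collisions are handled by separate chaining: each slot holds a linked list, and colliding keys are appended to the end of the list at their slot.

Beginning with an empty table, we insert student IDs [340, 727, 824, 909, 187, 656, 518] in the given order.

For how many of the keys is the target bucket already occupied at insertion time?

340 -> bucket 10
727 -> bucket 1
824 -> bucket 10 (collision)
909 -> bucket 7
187 -> bucket 0
656 -> bucket 7 (collision)
518 -> bucket 1 (collision)
Final buckets:
0: 187
1: 727 -> 518
2: —
3: —
4: —
5: —
6: —
7: 909 -> 656
8: —
9: —
10: 340 -> 824

3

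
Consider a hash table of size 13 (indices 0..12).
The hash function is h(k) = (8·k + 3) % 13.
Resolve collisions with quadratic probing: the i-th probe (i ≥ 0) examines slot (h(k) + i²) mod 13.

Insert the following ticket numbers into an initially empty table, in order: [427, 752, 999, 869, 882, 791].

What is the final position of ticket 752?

1

427 hashes to 0; slot 0 is free => place at 0.
752 hashes to 0; 0 taken => place at 1.
999 hashes to 0; 0,1 taken => place at 4.
869 hashes to 0; 0,1,4 taken => place at 9.
882 hashes to 0; 0,1,4,9 taken => place at 3.
791 hashes to 0; 0,1,4,9,3 taken => place at 12.
Table: [427, 752, ∅, 882, 999, ∅, ∅, ∅, ∅, 869, ∅, ∅, 791]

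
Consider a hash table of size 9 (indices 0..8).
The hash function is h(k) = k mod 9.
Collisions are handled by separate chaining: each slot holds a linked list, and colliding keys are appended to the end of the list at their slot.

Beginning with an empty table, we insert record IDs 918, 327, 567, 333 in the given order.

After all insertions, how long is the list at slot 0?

918 → bucket 0
327 → bucket 3
567 → bucket 0 (collision)
333 → bucket 0 (collision)
Final buckets:
0: 918 -> 567 -> 333
1: ∅
2: ∅
3: 327
4: ∅
5: ∅
6: ∅
7: ∅
8: ∅

3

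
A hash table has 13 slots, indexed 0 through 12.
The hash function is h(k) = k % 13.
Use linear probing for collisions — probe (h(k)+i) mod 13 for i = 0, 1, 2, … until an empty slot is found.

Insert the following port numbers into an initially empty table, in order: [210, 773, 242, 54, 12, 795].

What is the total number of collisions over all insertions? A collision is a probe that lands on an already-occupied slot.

3

Insert 210: h=2, slot 2 empty -> index 2.
Insert 773: h=6, slot 6 empty -> index 6.
Insert 242: h=8, slot 8 empty -> index 8.
Insert 54: h=2, slot 2 occupied -> index 3.
Insert 12: h=12, slot 12 empty -> index 12.
Insert 795: h=2, slots 2,3 occupied -> index 4.
Table: [_, _, 210, 54, 795, _, 773, _, 242, _, _, _, 12]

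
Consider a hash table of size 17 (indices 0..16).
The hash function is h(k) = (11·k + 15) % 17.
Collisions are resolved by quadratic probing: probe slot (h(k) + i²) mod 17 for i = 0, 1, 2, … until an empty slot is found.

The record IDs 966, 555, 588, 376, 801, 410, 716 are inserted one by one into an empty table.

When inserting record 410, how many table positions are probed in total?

Insert 966: h=16, slot 16 empty -> index 16.
Insert 555: h=0, slot 0 empty -> index 0.
Insert 588: h=6, slot 6 empty -> index 6.
Insert 376: h=3, slot 3 empty -> index 3.
Insert 801: h=3, slot 3 occupied -> index 4.
Insert 410: h=3, slots 3,4 occupied -> index 7.
Insert 716: h=3, slots 3,4,7 occupied -> index 12.
Table: [555, -, -, 376, 801, -, 588, 410, -, -, -, -, 716, -, -, -, 966]

3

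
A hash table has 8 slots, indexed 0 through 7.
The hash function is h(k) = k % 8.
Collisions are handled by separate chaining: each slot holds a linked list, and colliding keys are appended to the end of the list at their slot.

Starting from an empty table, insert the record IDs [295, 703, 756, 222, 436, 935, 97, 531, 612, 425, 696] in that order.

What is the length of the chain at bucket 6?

1

295 -> bucket 7
703 -> bucket 7 (collision)
756 -> bucket 4
222 -> bucket 6
436 -> bucket 4 (collision)
935 -> bucket 7 (collision)
97 -> bucket 1
531 -> bucket 3
612 -> bucket 4 (collision)
425 -> bucket 1 (collision)
696 -> bucket 0
Final buckets:
0: 696
1: 97 -> 425
2: —
3: 531
4: 756 -> 436 -> 612
5: —
6: 222
7: 295 -> 703 -> 935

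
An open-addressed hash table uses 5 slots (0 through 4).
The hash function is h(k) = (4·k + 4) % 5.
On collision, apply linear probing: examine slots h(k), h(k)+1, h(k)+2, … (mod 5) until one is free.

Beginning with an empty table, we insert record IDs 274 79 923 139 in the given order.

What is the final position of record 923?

2

274: h=0 -> slot 0
79: h=0, probe 0,1 -> slot 1
923: h=1, probe 1,2 -> slot 2
139: h=0, probe 0,1,2,3 -> slot 3
Table: [274, 79, 923, 139, —]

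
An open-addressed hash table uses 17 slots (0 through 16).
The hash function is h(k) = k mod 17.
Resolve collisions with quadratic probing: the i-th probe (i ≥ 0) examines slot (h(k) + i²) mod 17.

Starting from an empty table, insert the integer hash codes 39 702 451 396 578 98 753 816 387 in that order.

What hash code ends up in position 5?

Insert 39: h=5, slot 5 empty -> index 5.
Insert 702: h=5, slot 5 occupied -> index 6.
Insert 451: h=9, slot 9 empty -> index 9.
Insert 396: h=5, slots 5,6,9 occupied -> index 14.
Insert 578: h=0, slot 0 empty -> index 0.
Insert 98: h=13, slot 13 empty -> index 13.
Insert 753: h=5, slots 5,6,9,14 occupied -> index 4.
Insert 816: h=0, slot 0 occupied -> index 1.
Insert 387: h=13, slots 13,14,0,5 occupied -> index 12.
Table: [578, 816, ∅, ∅, 753, 39, 702, ∅, ∅, 451, ∅, ∅, 387, 98, 396, ∅, ∅]

39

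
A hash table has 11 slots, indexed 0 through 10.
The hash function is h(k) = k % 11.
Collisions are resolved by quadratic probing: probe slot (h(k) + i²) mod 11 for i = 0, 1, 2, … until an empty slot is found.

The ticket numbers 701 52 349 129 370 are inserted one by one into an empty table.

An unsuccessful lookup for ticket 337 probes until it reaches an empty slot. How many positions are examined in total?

3

701 hashes to 8; slot 8 is free => place at 8.
52 hashes to 8; 8 taken => place at 9.
349 hashes to 8; 8,9 taken => place at 1.
129 hashes to 8; 8,9,1 taken => place at 6.
370 hashes to 7; slot 7 is free => place at 7.
Table: [-, 349, -, -, -, -, 129, 370, 701, 52, -]
Lookup 337: h=7, probe 7,8,0 → slot 0 empty, not found.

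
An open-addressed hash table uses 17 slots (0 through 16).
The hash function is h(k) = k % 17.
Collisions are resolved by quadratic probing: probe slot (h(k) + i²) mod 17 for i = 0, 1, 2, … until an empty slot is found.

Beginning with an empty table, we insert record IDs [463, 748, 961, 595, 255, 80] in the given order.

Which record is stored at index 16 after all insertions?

463 hashes to 4; slot 4 is free -> place at 4.
748 hashes to 0; slot 0 is free -> place at 0.
961 hashes to 9; slot 9 is free -> place at 9.
595 hashes to 0; 0 taken -> place at 1.
255 hashes to 0; 0,1,4,9 taken -> place at 16.
80 hashes to 12; slot 12 is free -> place at 12.
Table: [748, 595, _, _, 463, _, _, _, _, 961, _, _, 80, _, _, _, 255]

255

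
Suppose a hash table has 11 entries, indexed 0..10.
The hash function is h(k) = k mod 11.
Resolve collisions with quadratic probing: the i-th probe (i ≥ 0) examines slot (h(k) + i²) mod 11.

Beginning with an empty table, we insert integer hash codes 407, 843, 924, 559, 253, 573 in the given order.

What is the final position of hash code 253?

407 hashes to 0; slot 0 is free → place at 0.
843 hashes to 7; slot 7 is free → place at 7.
924 hashes to 0; 0 taken → place at 1.
559 hashes to 9; slot 9 is free → place at 9.
253 hashes to 0; 0,1 taken → place at 4.
573 hashes to 1; 1 taken → place at 2.
Table: [407, 924, 573, —, 253, —, —, 843, —, 559, —]

4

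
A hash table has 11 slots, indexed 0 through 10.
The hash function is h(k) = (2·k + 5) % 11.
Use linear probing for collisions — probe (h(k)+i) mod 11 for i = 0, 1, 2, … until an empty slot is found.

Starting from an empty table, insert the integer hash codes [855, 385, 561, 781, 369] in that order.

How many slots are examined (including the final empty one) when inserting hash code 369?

Insert 855: h=10, slot 10 empty => index 10.
Insert 385: h=5, slot 5 empty => index 5.
Insert 561: h=5, slot 5 occupied => index 6.
Insert 781: h=5, slots 5,6 occupied => index 7.
Insert 369: h=6, slots 6,7 occupied => index 8.
Table: [∅, ∅, ∅, ∅, ∅, 385, 561, 781, 369, ∅, 855]

3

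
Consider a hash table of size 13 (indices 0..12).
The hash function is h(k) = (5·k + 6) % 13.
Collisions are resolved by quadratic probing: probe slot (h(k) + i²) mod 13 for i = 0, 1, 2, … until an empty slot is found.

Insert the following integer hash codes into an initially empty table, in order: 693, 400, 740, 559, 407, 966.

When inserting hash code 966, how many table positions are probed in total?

5

693 hashes to 0; slot 0 is free => place at 0.
400 hashes to 4; slot 4 is free => place at 4.
740 hashes to 1; slot 1 is free => place at 1.
559 hashes to 6; slot 6 is free => place at 6.
407 hashes to 0; 0,1,4 taken => place at 9.
966 hashes to 0; 0,1,4,9 taken => place at 3.
Table: [693, 740, _, 966, 400, _, 559, _, _, 407, _, _, _]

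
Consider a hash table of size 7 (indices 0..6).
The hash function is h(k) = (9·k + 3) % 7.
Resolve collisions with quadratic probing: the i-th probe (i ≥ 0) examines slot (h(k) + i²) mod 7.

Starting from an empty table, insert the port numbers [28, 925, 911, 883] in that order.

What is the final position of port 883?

28 hashes to 3; slot 3 is free → place at 3.
925 hashes to 5; slot 5 is free → place at 5.
911 hashes to 5; 5 taken → place at 6.
883 hashes to 5; 5,6 taken → place at 2.
Table: [—, —, 883, 28, —, 925, 911]

2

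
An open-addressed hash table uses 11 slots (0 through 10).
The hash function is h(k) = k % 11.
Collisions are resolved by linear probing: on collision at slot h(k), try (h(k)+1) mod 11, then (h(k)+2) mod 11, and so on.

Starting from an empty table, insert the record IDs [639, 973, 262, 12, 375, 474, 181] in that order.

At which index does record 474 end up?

639 hashes to 1; slot 1 is free → place at 1.
973 hashes to 5; slot 5 is free → place at 5.
262 hashes to 9; slot 9 is free → place at 9.
12 hashes to 1; 1 taken → place at 2.
375 hashes to 1; 1,2 taken → place at 3.
474 hashes to 1; 1,2,3 taken → place at 4.
181 hashes to 5; 5 taken → place at 6.
Table: [_, 639, 12, 375, 474, 973, 181, _, _, 262, _]

4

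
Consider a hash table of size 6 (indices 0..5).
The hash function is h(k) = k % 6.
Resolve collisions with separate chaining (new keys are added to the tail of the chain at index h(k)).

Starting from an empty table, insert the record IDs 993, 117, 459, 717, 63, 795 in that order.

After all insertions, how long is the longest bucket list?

Insert 993: h=3, bucket 3 empty → new chain.
Insert 117: h=3, bucket 3 nonempty → append to chain.
Insert 459: h=3, bucket 3 nonempty → append to chain.
Insert 717: h=3, bucket 3 nonempty → append to chain.
Insert 63: h=3, bucket 3 nonempty → append to chain.
Insert 795: h=3, bucket 3 nonempty → append to chain.
Final buckets:
0: _
1: _
2: _
3: 993 -> 117 -> 459 -> 717 -> 63 -> 795
4: _
5: _

6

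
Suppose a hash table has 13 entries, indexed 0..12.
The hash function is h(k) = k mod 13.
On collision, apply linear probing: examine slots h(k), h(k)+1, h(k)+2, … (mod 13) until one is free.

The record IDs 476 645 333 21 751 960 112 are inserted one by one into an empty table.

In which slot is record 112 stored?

1

476: h=8 → slot 8
645: h=8, probe 8,9 → slot 9
333: h=8, probe 8,9,10 → slot 10
21: h=8, probe 8,9,10,11 → slot 11
751: h=10, probe 10,11,12 → slot 12
960: h=11, probe 11,12,0 → slot 0
112: h=8, probe 8,9,10,11,12,0,1 → slot 1
Table: [960, 112, _, _, _, _, _, _, 476, 645, 333, 21, 751]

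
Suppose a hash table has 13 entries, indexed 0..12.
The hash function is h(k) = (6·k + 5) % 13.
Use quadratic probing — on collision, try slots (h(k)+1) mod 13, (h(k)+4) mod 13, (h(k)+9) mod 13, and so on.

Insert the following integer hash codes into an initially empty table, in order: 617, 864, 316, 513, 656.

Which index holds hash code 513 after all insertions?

Insert 617: h=2, slot 2 empty -> index 2.
Insert 864: h=2, slot 2 occupied -> index 3.
Insert 316: h=3, slot 3 occupied -> index 4.
Insert 513: h=2, slots 2,3 occupied -> index 6.
Insert 656: h=2, slots 2,3,6 occupied -> index 11.
Table: [-, -, 617, 864, 316, -, 513, -, -, -, -, 656, -]

6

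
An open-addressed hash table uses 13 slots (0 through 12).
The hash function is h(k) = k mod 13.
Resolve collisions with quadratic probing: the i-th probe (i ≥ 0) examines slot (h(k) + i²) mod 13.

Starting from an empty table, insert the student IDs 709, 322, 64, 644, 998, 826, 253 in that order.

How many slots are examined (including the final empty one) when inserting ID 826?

Insert 709: h=7, slot 7 empty -> index 7.
Insert 322: h=10, slot 10 empty -> index 10.
Insert 64: h=12, slot 12 empty -> index 12.
Insert 644: h=7, slot 7 occupied -> index 8.
Insert 998: h=10, slot 10 occupied -> index 11.
Insert 826: h=7, slots 7,8,11 occupied -> index 3.
Insert 253: h=6, slot 6 empty -> index 6.
Table: [., ., ., 826, ., ., 253, 709, 644, ., 322, 998, 64]

4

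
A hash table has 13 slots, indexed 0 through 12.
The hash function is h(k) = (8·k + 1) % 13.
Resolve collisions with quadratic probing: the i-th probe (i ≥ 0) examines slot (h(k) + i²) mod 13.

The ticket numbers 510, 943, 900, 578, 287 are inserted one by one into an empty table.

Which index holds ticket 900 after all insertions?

0

Insert 510: h=12, slot 12 empty -> index 12.
Insert 943: h=5, slot 5 empty -> index 5.
Insert 900: h=12, slot 12 occupied -> index 0.
Insert 578: h=10, slot 10 empty -> index 10.
Insert 287: h=9, slot 9 empty -> index 9.
Table: [900, -, -, -, -, 943, -, -, -, 287, 578, -, 510]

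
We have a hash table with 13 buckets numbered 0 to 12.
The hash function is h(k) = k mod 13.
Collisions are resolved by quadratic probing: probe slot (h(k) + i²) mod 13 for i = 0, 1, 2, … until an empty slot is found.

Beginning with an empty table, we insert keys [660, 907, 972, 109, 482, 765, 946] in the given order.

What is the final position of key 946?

660: h=10 => slot 10
907: h=10, probe 10,11 => slot 11
972: h=10, probe 10,11,1 => slot 1
109: h=5 => slot 5
482: h=1, probe 1,2 => slot 2
765: h=11, probe 11,12 => slot 12
946: h=10, probe 10,11,1,6 => slot 6
Table: [∅, 972, 482, ∅, ∅, 109, 946, ∅, ∅, ∅, 660, 907, 765]

6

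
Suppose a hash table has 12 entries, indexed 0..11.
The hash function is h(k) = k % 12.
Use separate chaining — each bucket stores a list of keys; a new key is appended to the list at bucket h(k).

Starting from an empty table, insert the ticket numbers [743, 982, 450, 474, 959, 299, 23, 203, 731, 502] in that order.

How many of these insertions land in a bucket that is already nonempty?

7

743 -> bucket 11
982 -> bucket 10
450 -> bucket 6
474 -> bucket 6 (collision)
959 -> bucket 11 (collision)
299 -> bucket 11 (collision)
23 -> bucket 11 (collision)
203 -> bucket 11 (collision)
731 -> bucket 11 (collision)
502 -> bucket 10 (collision)
Final buckets:
0: —
1: —
2: —
3: —
4: —
5: —
6: 450 -> 474
7: —
8: —
9: —
10: 982 -> 502
11: 743 -> 959 -> 299 -> 23 -> 203 -> 731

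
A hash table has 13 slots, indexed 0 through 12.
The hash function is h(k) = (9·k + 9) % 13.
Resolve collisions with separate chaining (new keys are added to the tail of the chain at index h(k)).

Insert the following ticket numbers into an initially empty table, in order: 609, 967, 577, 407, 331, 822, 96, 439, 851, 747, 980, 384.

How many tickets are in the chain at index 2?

609 → bucket 4
967 → bucket 2
577 → bucket 2 (collision)
407 → bucket 6
331 → bucket 11
822 → bucket 10
96 → bucket 2 (collision)
439 → bucket 8
851 → bucket 11 (collision)
747 → bucket 11 (collision)
980 → bucket 2 (collision)
384 → bucket 7
Final buckets:
0: -
1: -
2: 967 -> 577 -> 96 -> 980
3: -
4: 609
5: -
6: 407
7: 384
8: 439
9: -
10: 822
11: 331 -> 851 -> 747
12: -

4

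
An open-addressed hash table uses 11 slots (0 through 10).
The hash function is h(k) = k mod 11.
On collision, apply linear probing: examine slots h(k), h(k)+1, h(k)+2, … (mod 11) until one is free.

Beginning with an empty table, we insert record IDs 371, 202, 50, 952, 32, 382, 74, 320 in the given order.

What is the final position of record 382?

9

371 hashes to 8; slot 8 is free -> place at 8.
202 hashes to 4; slot 4 is free -> place at 4.
50 hashes to 6; slot 6 is free -> place at 6.
952 hashes to 6; 6 taken -> place at 7.
32 hashes to 10; slot 10 is free -> place at 10.
382 hashes to 8; 8 taken -> place at 9.
74 hashes to 8; 8,9,10 taken -> place at 0.
320 hashes to 1; slot 1 is free -> place at 1.
Table: [74, 320, -, -, 202, -, 50, 952, 371, 382, 32]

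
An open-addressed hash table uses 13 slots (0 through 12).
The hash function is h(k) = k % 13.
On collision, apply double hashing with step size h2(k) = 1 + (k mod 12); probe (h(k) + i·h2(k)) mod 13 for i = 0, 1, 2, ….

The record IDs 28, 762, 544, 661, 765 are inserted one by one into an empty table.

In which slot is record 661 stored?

Insert 28: h=2, slot 2 empty -> index 2.
Insert 762: h=8, slot 8 empty -> index 8.
Insert 544: h=11, slot 11 empty -> index 11.
Insert 661: h=11, h2=2, slot 11 occupied -> index 0.
Insert 765: h=11, h2=10, slots 11,8 occupied -> index 5.
Table: [661, _, 28, _, _, 765, _, _, 762, _, _, 544, _]

0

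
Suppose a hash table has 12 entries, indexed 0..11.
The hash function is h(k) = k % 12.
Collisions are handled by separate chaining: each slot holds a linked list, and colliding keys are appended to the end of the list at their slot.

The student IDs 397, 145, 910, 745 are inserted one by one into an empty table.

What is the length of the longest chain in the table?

397 → bucket 1
145 → bucket 1 (collision)
910 → bucket 10
745 → bucket 1 (collision)
Final buckets:
0: .
1: 397 -> 145 -> 745
2: .
3: .
4: .
5: .
6: .
7: .
8: .
9: .
10: 910
11: .

3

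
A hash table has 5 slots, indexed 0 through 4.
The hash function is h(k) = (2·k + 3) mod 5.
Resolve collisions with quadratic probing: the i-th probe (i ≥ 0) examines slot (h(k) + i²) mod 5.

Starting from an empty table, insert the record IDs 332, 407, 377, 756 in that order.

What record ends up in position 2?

332

332 hashes to 2; slot 2 is free -> place at 2.
407 hashes to 2; 2 taken -> place at 3.
377 hashes to 2; 2,3 taken -> place at 1.
756 hashes to 0; slot 0 is free -> place at 0.
Table: [756, 377, 332, 407, .]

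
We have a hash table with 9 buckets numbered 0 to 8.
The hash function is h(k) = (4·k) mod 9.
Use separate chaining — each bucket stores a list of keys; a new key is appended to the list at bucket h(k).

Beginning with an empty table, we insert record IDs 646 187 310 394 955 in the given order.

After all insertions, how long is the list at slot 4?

1

646 -> bucket 1
187 -> bucket 1 (collision)
310 -> bucket 7
394 -> bucket 1 (collision)
955 -> bucket 4
Final buckets:
0: .
1: 646 -> 187 -> 394
2: .
3: .
4: 955
5: .
6: .
7: 310
8: .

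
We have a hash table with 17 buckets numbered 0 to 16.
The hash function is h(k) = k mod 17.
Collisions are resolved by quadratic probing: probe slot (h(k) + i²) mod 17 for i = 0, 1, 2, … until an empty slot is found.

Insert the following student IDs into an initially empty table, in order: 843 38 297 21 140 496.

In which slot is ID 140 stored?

13

Insert 843: h=10, slot 10 empty -> index 10.
Insert 38: h=4, slot 4 empty -> index 4.
Insert 297: h=8, slot 8 empty -> index 8.
Insert 21: h=4, slot 4 occupied -> index 5.
Insert 140: h=4, slots 4,5,8 occupied -> index 13.
Insert 496: h=3, slot 3 empty -> index 3.
Table: [., ., ., 496, 38, 21, ., ., 297, ., 843, ., ., 140, ., ., .]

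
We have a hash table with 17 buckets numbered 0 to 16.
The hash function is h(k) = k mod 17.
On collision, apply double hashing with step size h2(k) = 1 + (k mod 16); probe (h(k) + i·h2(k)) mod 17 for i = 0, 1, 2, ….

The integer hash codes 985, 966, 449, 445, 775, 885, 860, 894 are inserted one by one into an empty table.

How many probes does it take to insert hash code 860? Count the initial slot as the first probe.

985: h=16 -> slot 16
966: h=14 -> slot 14
449: h=7 -> slot 7
445: h=3 -> slot 3
775: h=10 -> slot 10
885: h=1 -> slot 1
860: h=10, h2=13, probe 10,6 -> slot 6
894: h=10, h2=15, probe 10,8 -> slot 8
Table: [-, 885, -, 445, -, -, 860, 449, 894, -, 775, -, -, -, 966, -, 985]

2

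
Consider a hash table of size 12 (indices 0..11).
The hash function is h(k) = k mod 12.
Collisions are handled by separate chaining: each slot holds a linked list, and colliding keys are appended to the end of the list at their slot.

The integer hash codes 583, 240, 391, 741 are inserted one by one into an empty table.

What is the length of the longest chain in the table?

2

583 -> bucket 7
240 -> bucket 0
391 -> bucket 7 (collision)
741 -> bucket 9
Final buckets:
0: 240
1: _
2: _
3: _
4: _
5: _
6: _
7: 583 -> 391
8: _
9: 741
10: _
11: _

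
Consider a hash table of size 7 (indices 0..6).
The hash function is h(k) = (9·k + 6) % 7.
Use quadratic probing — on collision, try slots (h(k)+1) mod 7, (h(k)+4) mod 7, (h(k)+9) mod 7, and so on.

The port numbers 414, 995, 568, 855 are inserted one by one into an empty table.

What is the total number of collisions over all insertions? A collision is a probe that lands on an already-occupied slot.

414: h=1 -> slot 1
995: h=1, probe 1,2 -> slot 2
568: h=1, probe 1,2,5 -> slot 5
855: h=1, probe 1,2,5,3 -> slot 3
Table: [—, 414, 995, 855, —, 568, —]

6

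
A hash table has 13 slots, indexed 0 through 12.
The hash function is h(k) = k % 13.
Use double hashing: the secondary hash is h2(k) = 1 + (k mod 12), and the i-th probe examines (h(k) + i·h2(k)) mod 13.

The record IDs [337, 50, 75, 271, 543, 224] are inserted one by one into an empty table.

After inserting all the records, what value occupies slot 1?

543

337: h=12 → slot 12
50: h=11 → slot 11
75: h=10 → slot 10
271: h=11, h2=8, probe 11,6 → slot 6
543: h=10, h2=4, probe 10,1 → slot 1
224: h=3 → slot 3
Table: [∅, 543, ∅, 224, ∅, ∅, 271, ∅, ∅, ∅, 75, 50, 337]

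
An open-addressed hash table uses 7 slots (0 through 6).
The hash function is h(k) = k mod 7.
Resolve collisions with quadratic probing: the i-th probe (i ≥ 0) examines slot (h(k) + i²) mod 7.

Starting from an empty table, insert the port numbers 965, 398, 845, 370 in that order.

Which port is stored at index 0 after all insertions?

398

965: h=6 => slot 6
398: h=6, probe 6,0 => slot 0
845: h=5 => slot 5
370: h=6, probe 6,0,3 => slot 3
Table: [398, —, —, 370, —, 845, 965]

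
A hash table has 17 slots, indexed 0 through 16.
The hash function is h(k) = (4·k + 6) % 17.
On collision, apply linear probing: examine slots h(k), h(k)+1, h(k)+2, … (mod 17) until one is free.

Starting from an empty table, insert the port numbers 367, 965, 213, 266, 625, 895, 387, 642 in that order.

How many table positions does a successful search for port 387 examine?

4

367 hashes to 12; slot 12 is free -> place at 12.
965 hashes to 7; slot 7 is free -> place at 7.
213 hashes to 8; slot 8 is free -> place at 8.
266 hashes to 16; slot 16 is free -> place at 16.
625 hashes to 7; 7,8 taken -> place at 9.
895 hashes to 16; 16 taken -> place at 0.
387 hashes to 7; 7,8,9 taken -> place at 10.
642 hashes to 7; 7,8,9,10 taken -> place at 11.
Table: [895, -, -, -, -, -, -, 965, 213, 625, 387, 642, 367, -, -, -, 266]
Lookup 387: h=7, probe 7,8,9,10 → found at 10.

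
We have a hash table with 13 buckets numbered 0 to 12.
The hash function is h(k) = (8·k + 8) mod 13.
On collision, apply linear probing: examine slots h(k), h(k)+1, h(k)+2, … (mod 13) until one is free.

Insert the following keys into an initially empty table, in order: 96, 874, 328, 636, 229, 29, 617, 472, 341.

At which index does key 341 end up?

11

96 hashes to 9; slot 9 is free => place at 9.
874 hashes to 6; slot 6 is free => place at 6.
328 hashes to 6; 6 taken => place at 7.
636 hashes to 0; slot 0 is free => place at 0.
229 hashes to 7; 7 taken => place at 8.
29 hashes to 6; 6,7,8,9 taken => place at 10.
617 hashes to 4; slot 4 is free => place at 4.
472 hashes to 1; slot 1 is free => place at 1.
341 hashes to 6; 6,7,8,9,10 taken => place at 11.
Table: [636, 472, —, —, 617, —, 874, 328, 229, 96, 29, 341, —]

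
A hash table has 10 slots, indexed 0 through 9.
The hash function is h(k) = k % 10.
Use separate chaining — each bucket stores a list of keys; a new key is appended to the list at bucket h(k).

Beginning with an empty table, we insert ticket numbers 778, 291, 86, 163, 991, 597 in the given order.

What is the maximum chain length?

Insert 778: h=8, bucket 8 empty → new chain.
Insert 291: h=1, bucket 1 empty → new chain.
Insert 86: h=6, bucket 6 empty → new chain.
Insert 163: h=3, bucket 3 empty → new chain.
Insert 991: h=1, bucket 1 nonempty → append to chain.
Insert 597: h=7, bucket 7 empty → new chain.
Final buckets:
0: —
1: 291 -> 991
2: —
3: 163
4: —
5: —
6: 86
7: 597
8: 778
9: —

2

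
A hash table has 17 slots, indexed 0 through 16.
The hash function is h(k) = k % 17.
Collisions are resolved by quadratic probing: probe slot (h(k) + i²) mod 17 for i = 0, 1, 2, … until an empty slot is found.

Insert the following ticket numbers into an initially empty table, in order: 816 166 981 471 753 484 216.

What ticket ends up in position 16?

471

Insert 816: h=0, slot 0 empty -> index 0.
Insert 166: h=13, slot 13 empty -> index 13.
Insert 981: h=12, slot 12 empty -> index 12.
Insert 471: h=12, slots 12,13 occupied -> index 16.
Insert 753: h=5, slot 5 empty -> index 5.
Insert 484: h=8, slot 8 empty -> index 8.
Insert 216: h=12, slots 12,13,16 occupied -> index 4.
Table: [816, -, -, -, 216, 753, -, -, 484, -, -, -, 981, 166, -, -, 471]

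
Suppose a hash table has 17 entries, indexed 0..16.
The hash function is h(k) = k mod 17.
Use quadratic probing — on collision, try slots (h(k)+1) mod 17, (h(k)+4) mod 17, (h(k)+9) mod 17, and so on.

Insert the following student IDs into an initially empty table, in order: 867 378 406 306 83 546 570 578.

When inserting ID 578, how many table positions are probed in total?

6

867 hashes to 0; slot 0 is free → place at 0.
378 hashes to 4; slot 4 is free → place at 4.
406 hashes to 15; slot 15 is free → place at 15.
306 hashes to 0; 0 taken → place at 1.
83 hashes to 15; 15 taken → place at 16.
546 hashes to 2; slot 2 is free → place at 2.
570 hashes to 9; slot 9 is free → place at 9.
578 hashes to 0; 0,1,4,9,16 taken → place at 8.
Table: [867, 306, 546, —, 378, —, —, —, 578, 570, —, —, —, —, —, 406, 83]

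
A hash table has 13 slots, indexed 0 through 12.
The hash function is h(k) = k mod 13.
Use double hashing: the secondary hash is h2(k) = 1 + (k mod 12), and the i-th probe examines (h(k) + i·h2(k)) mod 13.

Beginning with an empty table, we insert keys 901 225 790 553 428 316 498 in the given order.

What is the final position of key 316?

9

Insert 901: h=4, slot 4 empty => index 4.
Insert 225: h=4, h2=10, slot 4 occupied => index 1.
Insert 790: h=10, slot 10 empty => index 10.
Insert 553: h=7, slot 7 empty => index 7.
Insert 428: h=12, slot 12 empty => index 12.
Insert 316: h=4, h2=5, slot 4 occupied => index 9.
Insert 498: h=4, h2=7, slot 4 occupied => index 11.
Table: [∅, 225, ∅, ∅, 901, ∅, ∅, 553, ∅, 316, 790, 498, 428]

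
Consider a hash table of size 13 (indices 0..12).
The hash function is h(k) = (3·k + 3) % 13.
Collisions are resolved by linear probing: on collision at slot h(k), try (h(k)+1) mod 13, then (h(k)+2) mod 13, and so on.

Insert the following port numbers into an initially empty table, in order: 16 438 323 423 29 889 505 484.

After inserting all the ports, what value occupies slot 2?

484

16 hashes to 12; slot 12 is free -> place at 12.
438 hashes to 4; slot 4 is free -> place at 4.
323 hashes to 10; slot 10 is free -> place at 10.
423 hashes to 11; slot 11 is free -> place at 11.
29 hashes to 12; 12 taken -> place at 0.
889 hashes to 5; slot 5 is free -> place at 5.
505 hashes to 10; 10,11,12,0 taken -> place at 1.
484 hashes to 12; 12,0,1 taken -> place at 2.
Table: [29, 505, 484, ∅, 438, 889, ∅, ∅, ∅, ∅, 323, 423, 16]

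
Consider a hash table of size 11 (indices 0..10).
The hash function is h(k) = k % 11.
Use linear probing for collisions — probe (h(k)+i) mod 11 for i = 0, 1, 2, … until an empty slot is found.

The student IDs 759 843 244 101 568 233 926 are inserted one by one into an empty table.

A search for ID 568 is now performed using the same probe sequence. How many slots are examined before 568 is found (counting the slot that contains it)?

2

759: h=0 → slot 0
843: h=7 → slot 7
244: h=2 → slot 2
101: h=2, probe 2,3 → slot 3
568: h=7, probe 7,8 → slot 8
233: h=2, probe 2,3,4 → slot 4
926: h=2, probe 2,3,4,5 → slot 5
Table: [759, -, 244, 101, 233, 926, -, 843, 568, -, -]
Lookup 568: h=7, probe 7,8 → found at 8.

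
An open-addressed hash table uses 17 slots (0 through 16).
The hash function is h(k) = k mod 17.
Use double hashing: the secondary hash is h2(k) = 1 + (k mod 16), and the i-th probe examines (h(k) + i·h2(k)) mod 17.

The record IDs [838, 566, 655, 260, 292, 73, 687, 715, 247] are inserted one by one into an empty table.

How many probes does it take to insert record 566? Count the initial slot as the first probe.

838 hashes to 5; slot 5 is free -> place at 5.
566 hashes to 5, h2=7; 5 taken -> place at 12.
655 hashes to 9; slot 9 is free -> place at 9.
260 hashes to 5, h2=5; 5 taken -> place at 10.
292 hashes to 3; slot 3 is free -> place at 3.
73 hashes to 5, h2=10; 5 taken -> place at 15.
687 hashes to 7; slot 7 is free -> place at 7.
715 hashes to 1; slot 1 is free -> place at 1.
247 hashes to 9, h2=8; 9 taken -> place at 0.
Table: [247, 715, ., 292, ., 838, ., 687, ., 655, 260, ., 566, ., ., 73, .]

2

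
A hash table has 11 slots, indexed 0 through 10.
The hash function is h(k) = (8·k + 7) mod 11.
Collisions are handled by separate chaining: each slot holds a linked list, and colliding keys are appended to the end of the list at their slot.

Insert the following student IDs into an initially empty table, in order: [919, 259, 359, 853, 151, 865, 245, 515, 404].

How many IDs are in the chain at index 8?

Insert 919: h=0, bucket 0 empty -> new chain.
Insert 259: h=0, bucket 0 nonempty -> append to chain.
Insert 359: h=8, bucket 8 empty -> new chain.
Insert 853: h=0, bucket 0 nonempty -> append to chain.
Insert 151: h=5, bucket 5 empty -> new chain.
Insert 865: h=8, bucket 8 nonempty -> append to chain.
Insert 245: h=9, bucket 9 empty -> new chain.
Insert 515: h=2, bucket 2 empty -> new chain.
Insert 404: h=5, bucket 5 nonempty -> append to chain.
Final buckets:
0: 919 -> 259 -> 853
1: ∅
2: 515
3: ∅
4: ∅
5: 151 -> 404
6: ∅
7: ∅
8: 359 -> 865
9: 245
10: ∅

2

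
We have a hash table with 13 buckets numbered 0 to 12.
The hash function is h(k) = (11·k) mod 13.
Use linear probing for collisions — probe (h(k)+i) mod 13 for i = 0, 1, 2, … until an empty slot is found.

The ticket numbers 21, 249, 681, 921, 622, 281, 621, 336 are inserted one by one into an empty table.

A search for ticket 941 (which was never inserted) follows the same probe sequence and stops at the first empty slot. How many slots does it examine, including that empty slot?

6

Insert 21: h=10, slot 10 empty -> index 10.
Insert 249: h=9, slot 9 empty -> index 9.
Insert 681: h=3, slot 3 empty -> index 3.
Insert 921: h=4, slot 4 empty -> index 4.
Insert 622: h=4, slot 4 occupied -> index 5.
Insert 281: h=10, slot 10 occupied -> index 11.
Insert 621: h=6, slot 6 empty -> index 6.
Insert 336: h=4, slots 4,5,6 occupied -> index 7.
Table: [_, _, _, 681, 921, 622, 621, 336, _, 249, 21, 281, _]
Lookup 941: h=3, probe 3,4,5,6,7,8 → slot 8 empty, not found.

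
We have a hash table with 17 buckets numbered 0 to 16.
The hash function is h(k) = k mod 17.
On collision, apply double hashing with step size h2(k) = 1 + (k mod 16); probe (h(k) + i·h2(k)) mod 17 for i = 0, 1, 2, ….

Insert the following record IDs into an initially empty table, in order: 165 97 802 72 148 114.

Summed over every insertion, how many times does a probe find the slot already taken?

3

165: h=12 → slot 12
97: h=12, h2=2, probe 12,14 → slot 14
802: h=3 → slot 3
72: h=4 → slot 4
148: h=12, h2=5, probe 12,0 → slot 0
114: h=12, h2=3, probe 12,15 → slot 15
Table: [148, ., ., 802, 72, ., ., ., ., ., ., ., 165, ., 97, 114, .]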